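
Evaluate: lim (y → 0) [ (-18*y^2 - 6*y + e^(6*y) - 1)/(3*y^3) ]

12

Direct substitution gives 0/0.
Apply L'Hôpital: lim (-36*y + 6*e^(6*y) - 6)/(9*y^2), still 0/0.
Apply L'Hôpital: lim (36*e^(6*y) - 36)/(18*y), still 0/0.
After 3 applications of L'Hôpital's rule the quotient is (216*e^(6*y))/(18); substituting y = 0 gives 12.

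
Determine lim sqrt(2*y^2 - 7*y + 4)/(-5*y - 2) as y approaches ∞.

For large |y|, √(2*y^2 - 7*y + 4) ≈ √2·|y| and the denominator ≈ -5y.
Since y → +∞, |y| = y, giving √2/(-5) = -√(2)/5.

-√(2)/5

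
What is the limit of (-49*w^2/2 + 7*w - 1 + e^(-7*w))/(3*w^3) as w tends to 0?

-343/18

Direct substitution gives 0/0.
Apply L'Hôpital: lim (-49*w + 7 - 7*e^(-7*w))/(9*w^2), still 0/0.
Apply L'Hôpital: lim (-49 + 49*e^(-7*w))/(18*w), still 0/0.
After 3 applications of L'Hôpital's rule the quotient is (-343*e^(-7*w))/(18); substituting w = 0 gives -343/18.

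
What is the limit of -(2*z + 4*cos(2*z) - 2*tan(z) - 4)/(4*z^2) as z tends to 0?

2

Substitution gives 0/0; apply L'Hôpital's rule 2 times.
After differentiating numerator and denominator 2 times the quotient is (-16*cos(2*z) - 4*tan(z)^3 - 4*tan(z))/(-8); at z = 0 this is 2.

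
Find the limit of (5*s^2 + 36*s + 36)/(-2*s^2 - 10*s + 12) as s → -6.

Since s = -6 makes numerator and denominator zero, (s + 6) divides both.
Cancelling it gives (5*s + 6)/(2 - 2*s); now plug in s = -6 to get -12/7.

-12/7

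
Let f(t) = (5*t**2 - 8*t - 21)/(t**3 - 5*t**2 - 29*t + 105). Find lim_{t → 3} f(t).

-11/16

At t = 3 both the top and bottom vanish — a removable singularity. Factoring out (t - 3) from each leaves (5*t + 7)/(t^2 - 2*t - 35), which at t = 3 equals -11/16.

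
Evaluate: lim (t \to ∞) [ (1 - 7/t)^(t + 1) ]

e^(-7)

The base → 1 and the exponent → ∞: a 1^∞ form.
Take logarithms: (t + 1)·ln(1 - 7/t). Since ln(1+u) ~ u for small u, this behaves like (t)·(-7/t) → -7.
So the limit is e^(-7).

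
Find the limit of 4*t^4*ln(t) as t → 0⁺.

0

This is a 0·(−∞) form. Rewrite as 4·ln(t) / t^(−4) and apply L'Hôpital:
the derivative quotient is 4·(1/t) / (−4·t^(−5)) = (-4/4)·t^4 → 0.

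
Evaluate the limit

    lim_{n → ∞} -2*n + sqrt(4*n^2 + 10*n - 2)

5/2

This has the form ∞ − ∞. Multiply and divide by the conjugate √(4*n^2 + 10*n - 2) + 2n.
That gives (10n - 2) / (√(4*n^2 + 10*n - 2) + 2n).
Divide numerator and denominator by n: the limit is 10/(2·2) = 5/2.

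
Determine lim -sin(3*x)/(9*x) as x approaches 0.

Substitution gives 0/0.
Write it as (3/(-9))·sin(3x)/(3x); since sin(u)/u → 1, the limit is -1/3.

-1/3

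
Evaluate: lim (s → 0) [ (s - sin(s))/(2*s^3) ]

1/12

Direct substitution gives 0/0.
Apply L'Hôpital: lim (1 - cos(s))/(6*s^2), still 0/0.
Apply L'Hôpital: lim (sin(s))/(12*s), still 0/0.
After 3 applications of L'Hôpital's rule the quotient is (cos(s))/(12); substituting s = 0 gives 1/12.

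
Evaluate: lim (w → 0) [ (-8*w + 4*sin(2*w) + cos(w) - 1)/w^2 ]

Substitution gives 0/0 (the numerator vanishes to order 2).
Expand each term to order w^2: the coefficient of w^2 in cos(w) is -1/2 and in 4·sin(2w) is 0.
Lower-order terms cancel with the polynomial part, so the numerator is (-1/2)·w^2 + o(w^2), and the limit is (-1/2)/(1) = -1/2.

-1/2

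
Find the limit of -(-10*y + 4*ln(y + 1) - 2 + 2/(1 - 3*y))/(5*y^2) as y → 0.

-16/5

Substitution gives 0/0; apply L'Hôpital's rule 2 times.
After differentiating numerator and denominator 2 times the quotient is (-36/(3*y - 1)^3 - 4/(y + 1)^2)/(-10); at y = 0 this is -16/5.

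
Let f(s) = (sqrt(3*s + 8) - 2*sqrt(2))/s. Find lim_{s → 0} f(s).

3*√(2)/8

A 0/0 form; rationalise with √(8 + 3s) + √8. This collapses the numerator to 3s, leaving 3/(√(8 + 3s) + √8) → 3/(2√8) = 3*√(2)/8.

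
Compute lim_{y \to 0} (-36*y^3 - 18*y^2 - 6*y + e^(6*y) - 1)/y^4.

Direct substitution gives 0/0.
Apply L'Hôpital: lim (-108*y^2 - 36*y + 6*e^(6*y) - 6)/(4*y^3), still 0/0.
Apply L'Hôpital: lim (-216*y + 36*e^(6*y) - 36)/(12*y^2), still 0/0.
Apply L'Hôpital: lim (216*e^(6*y) - 216)/(24*y), still 0/0.
After 4 applications of L'Hôpital's rule the quotient is (1296*e^(6*y))/(24); substituting y = 0 gives 54.

54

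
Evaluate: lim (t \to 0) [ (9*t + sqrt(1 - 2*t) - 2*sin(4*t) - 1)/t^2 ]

Substitution gives 0/0; apply L'Hôpital's rule 2 times.
After differentiating numerator and denominator 2 times the quotient is (32*sin(4*t) - 1/(1 - 2*t)^(3/2))/(2); at t = 0 this is -1/2.

-1/2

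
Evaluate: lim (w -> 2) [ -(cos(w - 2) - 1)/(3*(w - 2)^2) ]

Direct substitution gives 0/0.
Apply L'Hôpital: lim (-sin(w - 2))/(12 - 6*w), still 0/0.
After 2 applications of L'Hôpital's rule the quotient is (-cos(w - 2))/(-6); substituting w = 2 gives 1/6.

1/6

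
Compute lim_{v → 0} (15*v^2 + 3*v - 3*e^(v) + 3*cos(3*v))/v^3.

-1/2

Substitution gives 0/0 (the numerator vanishes to order 3).
Expand each term to order v^3: the coefficient of v^3 in 3·cos(3v) is 0 and in -3·e^(v) is -1/2.
Lower-order terms cancel with the polynomial part, so the numerator is (-1/2)·v^3 + o(v^3), and the limit is (-1/2)/(1) = -1/2.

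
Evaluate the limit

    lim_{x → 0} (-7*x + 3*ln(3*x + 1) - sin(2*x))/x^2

-27/2

Substitution gives 0/0; apply L'Hôpital's rule 2 times.
After differentiating numerator and denominator 2 times the quotient is (4*sin(2*x) - 27/(3*x + 1)^2)/(2); at x = 0 this is -27/2.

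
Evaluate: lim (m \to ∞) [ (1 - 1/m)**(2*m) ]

The base → 1 and the exponent → ∞: a 1^∞ form.
Take logarithms: (2m)·ln(1 - 1/m). Since ln(1+u) ~ u for small u, this behaves like (2m)·(-1/m) → -2.
So the limit is e^(-2).

e^(-2)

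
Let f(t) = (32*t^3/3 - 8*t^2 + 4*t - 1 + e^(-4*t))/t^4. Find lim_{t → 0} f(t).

Direct substitution gives 0/0.
Apply L'Hôpital: lim (32*t^2 - 16*t + 4 - 4*e^(-4*t))/(4*t^3), still 0/0.
Apply L'Hôpital: lim (64*t - 16 + 16*e^(-4*t))/(12*t^2), still 0/0.
Apply L'Hôpital: lim (64 - 64*e^(-4*t))/(24*t), still 0/0.
After 4 applications of L'Hôpital's rule the quotient is (256*e^(-4*t))/(24); substituting t = 0 gives 32/3.

32/3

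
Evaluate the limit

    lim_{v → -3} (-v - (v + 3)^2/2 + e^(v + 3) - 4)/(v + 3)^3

1/6

Direct substitution gives 0/0.
Apply L'Hôpital: lim (-v + e^(v + 3) - 4)/(3*(v + 3)^2), still 0/0.
Apply L'Hôpital: lim (e^(v + 3) - 1)/(6*v + 18), still 0/0.
After 3 applications of L'Hôpital's rule the quotient is (e^(v + 3))/(6); substituting v = -3 gives 1/6.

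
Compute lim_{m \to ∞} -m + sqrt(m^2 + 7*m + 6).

7/2

An ∞ − ∞ form. Rationalising with the conjugate, the difference becomes (7m + 6) / (√(m^2 + 7*m + 6) + m).
For large m the denominator behaves like 2·m, so the quotient tends to 7/2 = 7/2.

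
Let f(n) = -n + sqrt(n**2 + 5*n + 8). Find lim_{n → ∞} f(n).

5/2

This has the form ∞ − ∞. Multiply and divide by the conjugate √(n^2 + 5*n + 8) + n.
That gives (5n + 8) / (√(n^2 + 5*n + 8) + n).
Divide numerator and denominator by n: the limit is 5/(2·1) = 5/2.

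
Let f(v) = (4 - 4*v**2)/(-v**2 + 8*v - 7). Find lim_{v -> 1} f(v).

Since v = 1 makes numerator and denominator zero, (v - 1) divides both.
Cancelling it gives (-4*v - 4)/(7 - v); now plug in v = 1 to get -4/3.

-4/3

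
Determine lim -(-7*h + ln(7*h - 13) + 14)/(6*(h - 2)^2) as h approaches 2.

49/12

Direct substitution gives 0/0.
Apply L'Hôpital: lim (-7 + 7/(7*h - 13))/(24 - 12*h), still 0/0.
After 2 applications of L'Hôpital's rule the quotient is (-49/(7*h - 13)^2)/(-12); substituting h = 2 gives 49/12.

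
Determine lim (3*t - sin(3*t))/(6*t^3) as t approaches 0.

Direct substitution gives 0/0.
Apply L'Hôpital: lim (3 - 3*cos(3*t))/(18*t^2), still 0/0.
Apply L'Hôpital: lim (9*sin(3*t))/(36*t), still 0/0.
After 3 applications of L'Hôpital's rule the quotient is (27*cos(3*t))/(36); substituting t = 0 gives 3/4.

3/4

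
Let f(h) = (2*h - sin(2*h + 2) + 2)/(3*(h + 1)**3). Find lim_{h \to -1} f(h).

4/9

Direct substitution gives 0/0.
Apply L'Hôpital: lim (2 - 2*cos(2*h + 2))/(9*(h + 1)^2), still 0/0.
Apply L'Hôpital: lim (4*sin(2*h + 2))/(18*h + 18), still 0/0.
After 3 applications of L'Hôpital's rule the quotient is (8*cos(2*h + 2))/(18); substituting h = -1 gives 4/9.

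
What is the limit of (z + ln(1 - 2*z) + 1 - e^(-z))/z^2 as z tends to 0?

Substitution gives 0/0 (the numerator vanishes to order 2).
Expand each term to order z^2: the coefficient of z^2 in −e^(-z) is -1/2 and in ln(1 - 2z) is -2.
Lower-order terms cancel with the polynomial part, so the numerator is (-5/2)·z^2 + o(z^2), and the limit is (-5/2)/(1) = -5/2.

-5/2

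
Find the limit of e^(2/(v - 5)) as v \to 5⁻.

As v → 5⁻, 2/(v - 5) → −∞, so e^(2/(v - 5)) → 0.

0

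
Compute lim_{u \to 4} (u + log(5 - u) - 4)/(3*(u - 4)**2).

Direct substitution gives 0/0.
Apply L'Hôpital: lim (1 - 1/(5 - u))/(6*u - 24), still 0/0.
After 2 applications of L'Hôpital's rule the quotient is (-1/(5 - u)^2)/(6); substituting u = 4 gives -1/6.

-1/6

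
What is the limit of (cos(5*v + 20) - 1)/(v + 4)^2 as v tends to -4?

-25/2

Direct substitution gives 0/0.
Apply L'Hôpital: lim (-5*sin(5*v + 20))/(2*v + 8), still 0/0.
After 2 applications of L'Hôpital's rule the quotient is (-25*cos(5*v + 20))/(2); substituting v = -4 gives -25/2.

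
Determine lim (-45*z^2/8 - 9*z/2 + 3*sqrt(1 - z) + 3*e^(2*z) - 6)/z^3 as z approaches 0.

61/16

Substitution gives 0/0; apply L'Hôpital's rule 3 times.
After differentiating numerator and denominator 3 times the quotient is (24*e^(2*z) - 9/(8*(1 - z)^(5/2)))/(6); at z = 0 this is 61/16.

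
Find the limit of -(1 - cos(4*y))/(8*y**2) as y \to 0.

-1

Substitution gives 0/0.
Use (1 − cos u)/u² → 1/2 with u = 4y: the limit is 4²/(2·(-8)) = -1.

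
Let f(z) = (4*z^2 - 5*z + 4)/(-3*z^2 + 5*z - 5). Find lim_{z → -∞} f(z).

-4/3

Numerator and denominator both have degree 2.
Dividing every term by z^2, all lower-order terms vanish and the limit is the ratio of leading coefficients, 4/(-3) = -4/3.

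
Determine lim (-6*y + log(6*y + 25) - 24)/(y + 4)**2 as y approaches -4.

-18

Direct substitution gives 0/0.
Apply L'Hôpital: lim (-6 + 6/(6*y + 25))/(2*y + 8), still 0/0.
After 2 applications of L'Hôpital's rule the quotient is (-36/(6*y + 25)^2)/(2); substituting y = -4 gives -18.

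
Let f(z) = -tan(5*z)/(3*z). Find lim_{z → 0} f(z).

-5/3

Substitution gives 0/0.
Since tan(u)/u → 1 as u → 0, tan(5z)/(5z) → 1 and the limit is 5/(-3) = -5/3.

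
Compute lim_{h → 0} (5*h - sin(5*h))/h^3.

Direct substitution gives 0/0.
Apply L'Hôpital: lim (5 - 5*cos(5*h))/(3*h^2), still 0/0.
Apply L'Hôpital: lim (25*sin(5*h))/(6*h), still 0/0.
After 3 applications of L'Hôpital's rule the quotient is (125*cos(5*h))/(6); substituting h = 0 gives 125/6.

125/6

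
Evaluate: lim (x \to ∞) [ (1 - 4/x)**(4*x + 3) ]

e^(-16)

The base → 1 and the exponent → ∞: a 1^∞ form.
Take logarithms: (4x + 3)·ln(1 - 4/x). Since ln(1+u) ~ u for small u, this behaves like (4x)·(-4/x) → -16.
So the limit is e^(-16).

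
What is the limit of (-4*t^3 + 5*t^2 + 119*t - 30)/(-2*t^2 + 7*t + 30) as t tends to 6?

253/17

Since t = 6 makes numerator and denominator zero, (t - 6) divides both.
Cancelling it gives (-4*t^2 - 19*t + 5)/(-2*t - 5); now plug in t = 6 to get 253/17.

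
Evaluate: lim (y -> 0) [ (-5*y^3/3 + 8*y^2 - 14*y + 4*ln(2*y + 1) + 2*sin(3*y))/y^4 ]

-16

Substitution gives 0/0; apply L'Hôpital's rule 4 times.
After differentiating numerator and denominator 4 times the quotient is (162*sin(3*y) - 384/(2*y + 1)^4)/(24); at y = 0 this is -16.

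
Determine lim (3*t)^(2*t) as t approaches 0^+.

1

Base → 0⁺ and exponent → 0⁺: a 0^0 form.
Take logs: 2t·ln(3t). This is 0·(−∞); rewriting as ln(3t)/(1/(2t)) and applying L'Hôpital gives 0.
Hence the limit is e^0 = 1.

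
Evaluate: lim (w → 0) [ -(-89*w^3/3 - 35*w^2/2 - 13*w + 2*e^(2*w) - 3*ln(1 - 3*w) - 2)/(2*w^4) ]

Substitution gives 0/0; apply L'Hôpital's rule 4 times.
After differentiating numerator and denominator 4 times the quotient is (32*e^(2*w) + 1458/(3*w - 1)^4)/(-48); at w = 0 this is -745/24.

-745/24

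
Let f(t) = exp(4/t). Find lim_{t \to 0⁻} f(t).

As t → 0⁻, 4/(t) → −∞, so e^(4/(t)) → 0.

0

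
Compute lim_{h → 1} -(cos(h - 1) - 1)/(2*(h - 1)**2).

Direct substitution gives 0/0.
Apply L'Hôpital: lim (-sin(h - 1))/(4 - 4*h), still 0/0.
After 2 applications of L'Hôpital's rule the quotient is (-cos(h - 1))/(-4); substituting h = 1 gives 1/4.

1/4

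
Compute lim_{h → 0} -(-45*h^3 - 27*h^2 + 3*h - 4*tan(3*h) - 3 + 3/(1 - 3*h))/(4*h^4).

-243/4

Substitution gives 0/0 (the numerator vanishes to order 4).
Expand each term to order h^4: the coefficient of h^4 in -4·tan(3h) is 0 and in 3·1/(1 - 3h) is 243.
Lower-order terms cancel with the polynomial part, so the numerator is (243)·h^4 + o(h^4), and the limit is (243)/(-4) = -243/4.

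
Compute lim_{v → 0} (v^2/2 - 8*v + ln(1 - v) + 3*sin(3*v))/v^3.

-83/6

Substitution gives 0/0 (the numerator vanishes to order 3).
Expand each term to order v^3: the coefficient of v^3 in 3·sin(3v) is -27/2 and in ln(1 - v) is -1/3.
Lower-order terms cancel with the polynomial part, so the numerator is (-83/6)·v^3 + o(v^3), and the limit is (-83/6)/(1) = -83/6.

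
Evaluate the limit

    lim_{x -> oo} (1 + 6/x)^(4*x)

The base → 1 and the exponent → ∞: a 1^∞ form.
Take logarithms: (4x)·ln(1 + 6/x). Since ln(1+u) ~ u for small u, this behaves like (4x)·(6/x) → 24.
So the limit is e^(24).

e^(24)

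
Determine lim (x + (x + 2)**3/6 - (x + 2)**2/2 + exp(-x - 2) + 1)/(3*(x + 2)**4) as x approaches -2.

1/72

Direct substitution gives 0/0.
Apply L'Hôpital: lim (-x + (x + 2)^2/2 - e^(-x - 2) - 1)/(12*(x + 2)^3), still 0/0.
Apply L'Hôpital: lim (x + e^(-x - 2) + 1)/(36*(x + 2)^2), still 0/0.
Apply L'Hôpital: lim (1 - e^(-x - 2))/(72*x + 144), still 0/0.
After 4 applications of L'Hôpital's rule the quotient is (e^(-x - 2))/(72); substituting x = -2 gives 1/72.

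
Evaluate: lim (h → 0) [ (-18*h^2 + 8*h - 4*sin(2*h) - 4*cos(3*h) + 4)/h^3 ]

Substitution gives 0/0 (the numerator vanishes to order 3).
Expand each term to order h^3: the coefficient of h^3 in -4·sin(2h) is 16/3 and in -4·cos(3h) is 0.
Lower-order terms cancel with the polynomial part, so the numerator is (16/3)·h^3 + o(h^3), and the limit is (16/3)/(1) = 16/3.

16/3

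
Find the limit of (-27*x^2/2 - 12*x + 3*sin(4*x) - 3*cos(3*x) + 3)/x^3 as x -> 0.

Substitution gives 0/0 (the numerator vanishes to order 3).
Expand each term to order x^3: the coefficient of x^3 in 3·sin(4x) is -32 and in -3·cos(3x) is 0.
Lower-order terms cancel with the polynomial part, so the numerator is (-32)·x^3 + o(x^3), and the limit is (-32)/(1) = -32.

-32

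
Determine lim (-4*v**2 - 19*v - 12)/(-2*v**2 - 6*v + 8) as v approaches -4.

13/10

At v = -4 both the top and bottom vanish — a removable singularity. Factoring out (v + 4) from each leaves (-4*v - 3)/(2 - 2*v), which at v = -4 equals 13/10.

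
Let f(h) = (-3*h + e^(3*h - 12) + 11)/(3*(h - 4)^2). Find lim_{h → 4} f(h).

Direct substitution gives 0/0.
Apply L'Hôpital: lim (3*e^(3*h - 12) - 3)/(6*h - 24), still 0/0.
After 2 applications of L'Hôpital's rule the quotient is (9*e^(3*h - 12))/(6); substituting h = 4 gives 3/2.

3/2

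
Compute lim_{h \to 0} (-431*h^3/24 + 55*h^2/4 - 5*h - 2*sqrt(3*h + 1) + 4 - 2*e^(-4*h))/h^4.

-2881/192

Substitution gives 0/0 (the numerator vanishes to order 4).
Expand each term to order h^4: the coefficient of h^4 in -2·√(1 + 3h) is 405/64 and in -2·e^(-4h) is -64/3.
Lower-order terms cancel with the polynomial part, so the numerator is (-2881/192)·h^4 + o(h^4), and the limit is (-2881/192)/(1) = -2881/192.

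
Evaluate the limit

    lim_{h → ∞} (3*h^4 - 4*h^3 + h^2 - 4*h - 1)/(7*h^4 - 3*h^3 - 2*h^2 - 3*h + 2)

3/7

Numerator and denominator both have degree 4.
Dividing every term by h^4, all lower-order terms vanish and the limit is the ratio of leading coefficients, 3/(7) = 3/7.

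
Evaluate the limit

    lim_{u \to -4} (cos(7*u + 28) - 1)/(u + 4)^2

-49/2

Direct substitution gives 0/0.
Apply L'Hôpital: lim (-7*sin(7*u + 28))/(2*u + 8), still 0/0.
After 2 applications of L'Hôpital's rule the quotient is (-49*cos(7*u + 28))/(2); substituting u = -4 gives -49/2.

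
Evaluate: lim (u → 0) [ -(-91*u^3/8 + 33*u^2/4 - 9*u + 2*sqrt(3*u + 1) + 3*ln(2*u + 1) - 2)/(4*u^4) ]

1173/256

Substitution gives 0/0; apply L'Hôpital's rule 4 times.
After differentiating numerator and denominator 4 times the quotient is (-1215/(8*(3*u + 1)^(7/2)) - 288/(2*u + 1)^4)/(-96); at u = 0 this is 1173/256.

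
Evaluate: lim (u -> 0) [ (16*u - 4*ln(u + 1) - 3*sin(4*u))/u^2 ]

2

Substitution gives 0/0; apply L'Hôpital's rule 2 times.
After differentiating numerator and denominator 2 times the quotient is (48*sin(4*u) + 4/(u + 1)^2)/(2); at u = 0 this is 2.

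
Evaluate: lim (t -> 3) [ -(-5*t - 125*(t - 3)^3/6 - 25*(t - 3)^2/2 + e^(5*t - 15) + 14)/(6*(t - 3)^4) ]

-625/144

Direct substitution gives 0/0.
Apply L'Hôpital: lim (-25*t - 125*(t - 3)^2/2 + 5*e^(5*t - 15) + 70)/(-24*(t - 3)^3), still 0/0.
Apply L'Hôpital: lim (-125*t + 25*e^(5*t - 15) + 350)/(-72*(t - 3)^2), still 0/0.
Apply L'Hôpital: lim (125*e^(5*t - 15) - 125)/(432 - 144*t), still 0/0.
After 4 applications of L'Hôpital's rule the quotient is (625*e^(5*t - 15))/(-144); substituting t = 3 gives -625/144.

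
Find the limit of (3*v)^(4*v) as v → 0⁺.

1

Base → 0⁺ and exponent → 0⁺: a 0^0 form.
Take logs: 4v·ln(3v). This is 0·(−∞); rewriting as ln(3v)/(1/(4v)) and applying L'Hôpital gives 0.
Hence the limit is e^0 = 1.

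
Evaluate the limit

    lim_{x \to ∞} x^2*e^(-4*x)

0

Write as x^2/e^{4x}, an ∞/∞ form.
Exponential growth dominates any polynomial, so repeated L'Hôpital (or the standard result) gives 0.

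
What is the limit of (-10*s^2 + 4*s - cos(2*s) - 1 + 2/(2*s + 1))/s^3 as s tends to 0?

-16

Substitution gives 0/0; apply L'Hôpital's rule 3 times.
After differentiating numerator and denominator 3 times the quotient is (-8*sin(2*s) - 96/(2*s + 1)^4)/(6); at s = 0 this is -16.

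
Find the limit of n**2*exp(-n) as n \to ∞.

0

Write as n^2/e^{1n}, an ∞/∞ form.
Exponential growth dominates any polynomial, so repeated L'Hôpital (or the standard result) gives 0.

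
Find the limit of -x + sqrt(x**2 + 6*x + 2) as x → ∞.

An ∞ − ∞ form. Rationalising with the conjugate, the difference becomes (6x + 2) / (√(x^2 + 6*x + 2) + x).
For large x the denominator behaves like 2·x, so the quotient tends to 6/2 = 3.

3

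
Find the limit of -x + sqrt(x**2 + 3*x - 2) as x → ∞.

An ∞ − ∞ form. Rationalising with the conjugate, the difference becomes (3x - 2) / (√(x^2 + 3*x - 2) + x).
For large x the denominator behaves like 2·x, so the quotient tends to 3/2 = 3/2.

3/2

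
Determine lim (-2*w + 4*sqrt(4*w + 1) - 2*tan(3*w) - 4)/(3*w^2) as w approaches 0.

Substitution gives 0/0 (the numerator vanishes to order 2).
Expand each term to order w^2: the coefficient of w^2 in -2·tan(3w) is 0 and in 4·√(1 + 4w) is -8.
Lower-order terms cancel with the polynomial part, so the numerator is (-8)·w^2 + o(w^2), and the limit is (-8)/(3) = -8/3.

-8/3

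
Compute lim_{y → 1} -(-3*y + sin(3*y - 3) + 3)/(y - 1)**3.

9/2

Direct substitution gives 0/0.
Apply L'Hôpital: lim (3*cos(3*y - 3) - 3)/(-3*(y - 1)^2), still 0/0.
Apply L'Hôpital: lim (-9*sin(3*y - 3))/(6 - 6*y), still 0/0.
After 3 applications of L'Hôpital's rule the quotient is (-27*cos(3*y - 3))/(-6); substituting y = 1 gives 9/2.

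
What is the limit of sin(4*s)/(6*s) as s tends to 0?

Substitution gives 0/0.
Write it as (4/6)·sin(4s)/(4s); since sin(u)/u → 1, the limit is 2/3.

2/3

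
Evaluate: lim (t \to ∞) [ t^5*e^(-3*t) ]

Write as t^5/e^{3t}, an ∞/∞ form.
Exponential growth dominates any polynomial, so repeated L'Hôpital (or the standard result) gives 0.

0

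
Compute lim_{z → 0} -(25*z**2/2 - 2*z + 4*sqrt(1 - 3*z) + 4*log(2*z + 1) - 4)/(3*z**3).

-47/36

Substitution gives 0/0; apply L'Hôpital's rule 3 times.
After differentiating numerator and denominator 3 times the quotient is (64/(2*z + 1)^3 - 81/(2*(1 - 3*z)^(5/2)))/(-18); at z = 0 this is -47/36.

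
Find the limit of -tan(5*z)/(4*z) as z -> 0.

-5/4

Substitution gives 0/0.
Since tan(u)/u → 1 as u → 0, tan(5z)/(5z) → 1 and the limit is 5/(-4) = -5/4.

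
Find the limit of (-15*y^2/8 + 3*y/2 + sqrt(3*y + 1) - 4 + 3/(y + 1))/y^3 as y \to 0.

Substitution gives 0/0; apply L'Hôpital's rule 3 times.
After differentiating numerator and denominator 3 times the quotient is (81/(8*(3*y + 1)^(5/2)) - 18/(y + 1)^4)/(6); at y = 0 this is -21/16.

-21/16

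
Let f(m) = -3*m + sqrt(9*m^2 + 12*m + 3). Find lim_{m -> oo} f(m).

This has the form ∞ − ∞. Multiply and divide by the conjugate √(9*m^2 + 12*m + 3) + 3m.
That gives (12m + 3) / (√(9*m^2 + 12*m + 3) + 3m).
Divide numerator and denominator by m: the limit is 12/(2·3) = 2.

2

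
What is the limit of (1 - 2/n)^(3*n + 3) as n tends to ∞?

e^(-6)

Write it as [(1 - 2/n)^n]^(3) · (1 - 2/n)^(3). The bracketed term tends to e^(-2) and the second factor to 1, so the limit is e^(-6).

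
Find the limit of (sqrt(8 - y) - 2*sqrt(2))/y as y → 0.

Substitution gives 0/0. Multiply numerator and denominator by the conjugate √(8 - y) + √8.
The numerator becomes (8 - y) − 8 = -y, so the expression simplifies to -1/(√(8 - y) + √8).
Letting y → 0 gives -1/(2√8) = -√(2)/8.

-√(2)/8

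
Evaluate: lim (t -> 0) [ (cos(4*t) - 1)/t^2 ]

Direct substitution gives 0/0.
Apply L'Hôpital: lim (-4*sin(4*t))/(2*t), still 0/0.
After 2 applications of L'Hôpital's rule the quotient is (-16*cos(4*t))/(2); substituting t = 0 gives -8.

-8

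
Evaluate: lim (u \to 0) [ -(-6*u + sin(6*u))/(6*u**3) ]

6

Direct substitution gives 0/0.
Apply L'Hôpital: lim (6*cos(6*u) - 6)/(-18*u^2), still 0/0.
Apply L'Hôpital: lim (-36*sin(6*u))/(-36*u), still 0/0.
After 3 applications of L'Hôpital's rule the quotient is (-216*cos(6*u))/(-36); substituting u = 0 gives 6.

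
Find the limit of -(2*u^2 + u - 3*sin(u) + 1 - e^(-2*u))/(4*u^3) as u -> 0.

-11/24

Substitution gives 0/0 (the numerator vanishes to order 3).
Expand each term to order u^3: the coefficient of u^3 in −e^(-2u) is 4/3 and in -3·sin(u) is 1/2.
Lower-order terms cancel with the polynomial part, so the numerator is (11/6)·u^3 + o(u^3), and the limit is (11/6)/(-4) = -11/24.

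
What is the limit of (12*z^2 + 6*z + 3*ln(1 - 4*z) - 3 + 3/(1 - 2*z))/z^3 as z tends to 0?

-40

Substitution gives 0/0 (the numerator vanishes to order 3).
Expand each term to order z^3: the coefficient of z^3 in 3·ln(1 - 4z) is -64 and in 3·1/(1 - 2z) is 24.
Lower-order terms cancel with the polynomial part, so the numerator is (-40)·z^3 + o(z^3), and the limit is (-40)/(1) = -40.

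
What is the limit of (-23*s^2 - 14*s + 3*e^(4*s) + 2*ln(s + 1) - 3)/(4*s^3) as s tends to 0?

Substitution gives 0/0; apply L'Hôpital's rule 3 times.
After differentiating numerator and denominator 3 times the quotient is (192*e^(4*s) + 4/(s + 1)^3)/(24); at s = 0 this is 49/6.

49/6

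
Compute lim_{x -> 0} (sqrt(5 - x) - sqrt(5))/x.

A 0/0 form; rationalise with √(5 - x) + √5. This collapses the numerator to -x, leaving -1/(√(5 - x) + √5) → -1/(2√5) = -√(5)/10.

-√(5)/10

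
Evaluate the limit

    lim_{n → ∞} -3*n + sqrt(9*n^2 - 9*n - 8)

An ∞ − ∞ form. Rationalising with the conjugate, the difference becomes (-9n - 8) / (√(9*n^2 - 9*n - 8) + 3n).
For large n the denominator behaves like 2·3n, so the quotient tends to -9/6 = -3/2.

-3/2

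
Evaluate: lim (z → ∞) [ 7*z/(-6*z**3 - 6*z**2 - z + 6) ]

0

The denominator has degree 3 and the numerator degree 1. Dividing numerator and denominator by z^3 sends every term to 0 except the leading denominator term, so the limit is 0.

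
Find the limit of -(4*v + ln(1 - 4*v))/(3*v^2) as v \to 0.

8/3

Direct substitution gives 0/0.
Apply L'Hôpital: lim (4 - 4/(1 - 4*v))/(-6*v), still 0/0.
After 2 applications of L'Hôpital's rule the quotient is (-16/(1 - 4*v)^2)/(-6); substituting v = 0 gives 8/3.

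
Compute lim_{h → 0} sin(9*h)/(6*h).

3/2

Substitution gives 0/0.
Write it as (9/6)·sin(9h)/(9h); since sin(u)/u → 1, the limit is 3/2.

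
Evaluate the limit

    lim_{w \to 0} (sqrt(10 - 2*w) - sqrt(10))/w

-√(10)/10

Substitution gives 0/0. Multiply numerator and denominator by the conjugate √(10 - 2w) + √10.
The numerator becomes (10 - 2w) − 10 = -2w, so the expression simplifies to -2/(√(10 - 2w) + √10).
Letting w → 0 gives -2/(2√10) = -√(10)/10.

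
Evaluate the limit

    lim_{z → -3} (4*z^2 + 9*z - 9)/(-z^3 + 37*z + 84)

Since z = -3 makes numerator and denominator zero, (z + 3) divides both.
Cancelling it gives (4*z - 3)/(-z^2 + 3*z + 28); now plug in z = -3 to get -3/2.

-3/2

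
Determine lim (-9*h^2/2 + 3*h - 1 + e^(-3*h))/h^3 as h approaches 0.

-9/2

Direct substitution gives 0/0.
Apply L'Hôpital: lim (-9*h + 3 - 3*e^(-3*h))/(3*h^2), still 0/0.
Apply L'Hôpital: lim (-9 + 9*e^(-3*h))/(6*h), still 0/0.
After 3 applications of L'Hôpital's rule the quotient is (-27*e^(-3*h))/(6); substituting h = 0 gives -9/2.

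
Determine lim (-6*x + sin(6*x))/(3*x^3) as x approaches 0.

-12

Direct substitution gives 0/0.
Apply L'Hôpital: lim (6*cos(6*x) - 6)/(9*x^2), still 0/0.
Apply L'Hôpital: lim (-36*sin(6*x))/(18*x), still 0/0.
After 3 applications of L'Hôpital's rule the quotient is (-216*cos(6*x))/(18); substituting x = 0 gives -12.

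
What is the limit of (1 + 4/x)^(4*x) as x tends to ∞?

The base → 1 and the exponent → ∞: a 1^∞ form.
Take logarithms: (4x)·ln(1 + 4/x). Since ln(1+u) ~ u for small u, this behaves like (4x)·(4/x) → 16.
So the limit is e^(16).

e^(16)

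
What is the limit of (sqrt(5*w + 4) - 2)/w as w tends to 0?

5/4

Substitution gives 0/0. Multiply numerator and denominator by the conjugate √(4 + 5w) + √4.
The numerator becomes (4 + 5w) − 4 = 5w, so the expression simplifies to 5/(√(4 + 5w) + √4).
Letting w → 0 gives 5/(2√4) = 5/4.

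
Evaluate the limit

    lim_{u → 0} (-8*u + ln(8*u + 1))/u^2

Direct substitution gives 0/0.
Apply L'Hôpital: lim (-8 + 8/(8*u + 1))/(2*u), still 0/0.
After 2 applications of L'Hôpital's rule the quotient is (-64/(8*u + 1)^2)/(2); substituting u = 0 gives -32.

-32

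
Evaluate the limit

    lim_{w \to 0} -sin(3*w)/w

Substitution gives 0/0.
Write it as (3/(-1))·sin(3w)/(3w); since sin(u)/u → 1, the limit is -3.

-3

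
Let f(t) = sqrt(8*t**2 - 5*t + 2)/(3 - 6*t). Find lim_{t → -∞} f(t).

For large |t|, √(8*t^2 - 5*t + 2) ≈ √8·|t| and the denominator ≈ -6t.
Since t → −∞, |t| = −t, giving −√8/(-6) = √(2)/3.

√(2)/3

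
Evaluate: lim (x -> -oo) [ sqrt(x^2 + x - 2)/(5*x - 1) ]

-1/5

For large |x|, √(x^2 + x - 2) ≈ √1·|x| and the denominator ≈ 5x.
Since x → −∞, |x| = −x, giving −√1/(5) = -1/5.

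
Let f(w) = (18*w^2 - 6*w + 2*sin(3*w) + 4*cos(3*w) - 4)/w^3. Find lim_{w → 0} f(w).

Substitution gives 0/0; apply L'Hôpital's rule 3 times.
After differentiating numerator and denominator 3 times the quotient is (108*sin(3*w) - 54*cos(3*w))/(6); at w = 0 this is -9.

-9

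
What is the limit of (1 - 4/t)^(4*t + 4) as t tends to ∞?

e^(-16)

Write it as [(1 - 4/t)^t]^(4) · (1 - 4/t)^(4). The bracketed term tends to e^(-4) and the second factor to 1, so the limit is e^(-16).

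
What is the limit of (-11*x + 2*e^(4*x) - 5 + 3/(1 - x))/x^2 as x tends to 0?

19

Substitution gives 0/0 (the numerator vanishes to order 2).
Expand each term to order x^2: the coefficient of x^2 in 2·e^(4x) is 16 and in 3·1/(1 - x) is 3.
Lower-order terms cancel with the polynomial part, so the numerator is (19)·x^2 + o(x^2), and the limit is (19)/(1) = 19.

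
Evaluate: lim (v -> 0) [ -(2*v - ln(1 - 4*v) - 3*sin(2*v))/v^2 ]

-8

Substitution gives 0/0 (the numerator vanishes to order 2).
Expand each term to order v^2: the coefficient of v^2 in −ln(1 - 4v) is 8 and in -3·sin(2v) is 0.
Lower-order terms cancel with the polynomial part, so the numerator is (8)·v^2 + o(v^2), and the limit is (8)/(-1) = -8.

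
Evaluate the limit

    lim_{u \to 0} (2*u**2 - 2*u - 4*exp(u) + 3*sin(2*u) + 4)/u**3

-14/3

Substitution gives 0/0 (the numerator vanishes to order 3).
Expand each term to order u^3: the coefficient of u^3 in 3·sin(2u) is -4 and in -4·e^(u) is -2/3.
Lower-order terms cancel with the polynomial part, so the numerator is (-14/3)·u^3 + o(u^3), and the limit is (-14/3)/(1) = -14/3.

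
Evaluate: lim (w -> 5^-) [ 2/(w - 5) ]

As w → 5⁻, (w - 5) → 0⁻, so (w - 5)^1 → 0⁻ and 2/(w - 5)^1 → -∞.

-∞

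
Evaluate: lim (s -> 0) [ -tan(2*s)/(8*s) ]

-1/4

Substitution gives 0/0.
Since tan(u)/u → 1 as u → 0, tan(2s)/(2s) → 1 and the limit is 2/(-8) = -1/4.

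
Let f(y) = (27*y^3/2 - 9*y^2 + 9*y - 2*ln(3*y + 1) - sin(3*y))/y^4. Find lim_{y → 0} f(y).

81/2

Substitution gives 0/0 (the numerator vanishes to order 4).
Expand each term to order y^4: the coefficient of y^4 in −sin(3y) is 0 and in -2·ln(1 + 3y) is 81/2.
Lower-order terms cancel with the polynomial part, so the numerator is (81/2)·y^4 + o(y^4), and the limit is (81/2)/(1) = 81/2.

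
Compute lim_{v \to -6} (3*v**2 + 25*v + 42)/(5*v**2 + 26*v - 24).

11/34

Direct substitution gives 0/0, so factor. Both numerator and denominator have (v + 6) as a factor.
After cancelling, the expression reduces to (3*v + 7)/(5*v - 4).
Substituting v = -6 gives 11/34.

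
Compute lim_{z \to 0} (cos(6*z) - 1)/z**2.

-18

Direct substitution gives 0/0.
Apply L'Hôpital: lim (-6*sin(6*z))/(2*z), still 0/0.
After 2 applications of L'Hôpital's rule the quotient is (-36*cos(6*z))/(2); substituting z = 0 gives -18.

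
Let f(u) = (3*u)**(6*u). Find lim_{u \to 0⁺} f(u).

Base → 0⁺ and exponent → 0⁺: a 0^0 form.
Take logs: 6u·ln(3u). This is 0·(−∞); rewriting as ln(3u)/(1/(6u)) and applying L'Hôpital gives 0.
Hence the limit is e^0 = 1.

1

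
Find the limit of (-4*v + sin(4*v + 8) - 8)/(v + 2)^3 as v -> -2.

Direct substitution gives 0/0.
Apply L'Hôpital: lim (4*cos(4*v + 8) - 4)/(3*(v + 2)^2), still 0/0.
Apply L'Hôpital: lim (-16*sin(4*v + 8))/(6*v + 12), still 0/0.
After 3 applications of L'Hôpital's rule the quotient is (-64*cos(4*v + 8))/(6); substituting v = -2 gives -32/3.

-32/3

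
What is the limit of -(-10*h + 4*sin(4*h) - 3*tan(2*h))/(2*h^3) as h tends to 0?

Substitution gives 0/0; apply L'Hôpital's rule 3 times.
After differentiating numerator and denominator 3 times the quotient is (-256*cos(4*h) - 144*tan(2*h)^4 - 192*tan(2*h)^2 - 48)/(-12); at h = 0 this is 76/3.

76/3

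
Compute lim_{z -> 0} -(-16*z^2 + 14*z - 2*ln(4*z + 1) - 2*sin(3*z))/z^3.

101/3

Substitution gives 0/0; apply L'Hôpital's rule 3 times.
After differentiating numerator and denominator 3 times the quotient is (54*cos(3*z) - 256/(4*z + 1)^3)/(-6); at z = 0 this is 101/3.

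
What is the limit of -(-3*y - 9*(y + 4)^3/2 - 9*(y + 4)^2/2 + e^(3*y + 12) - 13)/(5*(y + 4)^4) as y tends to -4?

Direct substitution gives 0/0.
Apply L'Hôpital: lim (-9*y - 27*(y + 4)^2/2 + 3*e^(3*y + 12) - 39)/(-20*(y + 4)^3), still 0/0.
Apply L'Hôpital: lim (-27*y + 9*e^(3*y + 12) - 117)/(-60*(y + 4)^2), still 0/0.
Apply L'Hôpital: lim (27*e^(3*y + 12) - 27)/(-120*y - 480), still 0/0.
After 4 applications of L'Hôpital's rule the quotient is (81*e^(3*y + 12))/(-120); substituting y = -4 gives -27/40.

-27/40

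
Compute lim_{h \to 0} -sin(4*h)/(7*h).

-4/7

Substitution gives 0/0.
Write it as (4/(-7))·sin(4h)/(4h); since sin(u)/u → 1, the limit is -4/7.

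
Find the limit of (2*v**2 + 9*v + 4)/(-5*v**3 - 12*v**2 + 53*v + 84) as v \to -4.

At v = -4 both the top and bottom vanish — a removable singularity. Factoring out (v + 4) from each leaves (2*v + 1)/(-5*v^2 + 8*v + 21), which at v = -4 equals 1/13.

1/13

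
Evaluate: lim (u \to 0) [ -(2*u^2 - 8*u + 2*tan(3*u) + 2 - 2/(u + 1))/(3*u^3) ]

-20/3

Substitution gives 0/0; apply L'Hôpital's rule 3 times.
After differentiating numerator and denominator 3 times the quotient is (12*(9*(u + 1)^4*(3*tan(3*u)^2 + 1)/cos(3*u)^2 + 1)/(u + 1)^4)/(-18); at u = 0 this is -20/3.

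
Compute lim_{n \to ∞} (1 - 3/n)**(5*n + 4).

e^(-15)

Let L be the limit and take ln: ln L = lim (5n + 4)·ln(1 - 3/n) = lim (5n + 4)·(-3/n + O(1/n²)) = -15.
Hence L = e^(-15).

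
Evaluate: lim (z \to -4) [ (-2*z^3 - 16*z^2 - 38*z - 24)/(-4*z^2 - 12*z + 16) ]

-3/10

At z = -4 both the top and bottom vanish — a removable singularity. Factoring out (z + 4) from each leaves (-2*z^2 - 8*z - 6)/(4 - 4*z), which at z = -4 equals -3/10.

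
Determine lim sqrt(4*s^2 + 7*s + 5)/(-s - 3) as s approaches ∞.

For large |s|, √(4*s^2 + 7*s + 5) ≈ √4·|s| and the denominator ≈ -s.
Since s → +∞, |s| = s, giving √4/(-1) = -2.

-2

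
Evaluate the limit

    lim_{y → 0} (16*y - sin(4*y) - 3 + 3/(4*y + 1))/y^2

48

Substitution gives 0/0; apply L'Hôpital's rule 2 times.
After differentiating numerator and denominator 2 times the quotient is (16*sin(4*y) + 96/(4*y + 1)^3)/(2); at y = 0 this is 48.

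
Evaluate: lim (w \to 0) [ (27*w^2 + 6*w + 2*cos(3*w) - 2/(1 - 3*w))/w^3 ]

-54

Substitution gives 0/0; apply L'Hôpital's rule 3 times.
After differentiating numerator and denominator 3 times the quotient is (54*sin(3*w) - 324/(3*w - 1)^4)/(6); at w = 0 this is -54.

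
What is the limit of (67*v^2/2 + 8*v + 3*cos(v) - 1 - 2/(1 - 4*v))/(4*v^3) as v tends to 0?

Substitution gives 0/0 (the numerator vanishes to order 3).
Expand each term to order v^3: the coefficient of v^3 in 3·cos(v) is 0 and in -2·1/(1 - 4v) is -128.
Lower-order terms cancel with the polynomial part, so the numerator is (-128)·v^3 + o(v^3), and the limit is (-128)/(4) = -32.

-32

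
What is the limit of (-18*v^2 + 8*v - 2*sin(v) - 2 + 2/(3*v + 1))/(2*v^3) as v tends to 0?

-161/6

Substitution gives 0/0; apply L'Hôpital's rule 3 times.
After differentiating numerator and denominator 3 times the quotient is (2*cos(v) - 324/(3*v + 1)^4)/(12); at v = 0 this is -161/6.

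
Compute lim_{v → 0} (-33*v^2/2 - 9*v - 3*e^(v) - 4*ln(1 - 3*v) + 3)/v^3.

Substitution gives 0/0; apply L'Hôpital's rule 3 times.
After differentiating numerator and denominator 3 times the quotient is (-3*e^(v) - 216/(3*v - 1)^3)/(6); at v = 0 this is 71/2.

71/2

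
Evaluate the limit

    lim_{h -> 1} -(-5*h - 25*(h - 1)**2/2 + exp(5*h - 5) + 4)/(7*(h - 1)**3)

-125/42

Direct substitution gives 0/0.
Apply L'Hôpital: lim (-25*h + 5*e^(5*h - 5) + 20)/(-21*(h - 1)^2), still 0/0.
Apply L'Hôpital: lim (25*e^(5*h - 5) - 25)/(42 - 42*h), still 0/0.
After 3 applications of L'Hôpital's rule the quotient is (125*e^(5*h - 5))/(-42); substituting h = 1 gives -125/42.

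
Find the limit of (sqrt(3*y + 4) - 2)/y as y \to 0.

Substitution gives 0/0. Multiply numerator and denominator by the conjugate √(4 + 3y) + √4.
The numerator becomes (4 + 3y) − 4 = 3y, so the expression simplifies to 3/(√(4 + 3y) + √4).
Letting y → 0 gives 3/(2√4) = 3/4.

3/4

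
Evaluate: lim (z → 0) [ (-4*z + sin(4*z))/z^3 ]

Direct substitution gives 0/0.
Apply L'Hôpital: lim (4*cos(4*z) - 4)/(3*z^2), still 0/0.
Apply L'Hôpital: lim (-16*sin(4*z))/(6*z), still 0/0.
After 3 applications of L'Hôpital's rule the quotient is (-64*cos(4*z))/(6); substituting z = 0 gives -32/3.

-32/3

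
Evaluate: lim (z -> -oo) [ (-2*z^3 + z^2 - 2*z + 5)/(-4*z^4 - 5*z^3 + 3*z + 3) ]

The denominator has degree 4 and the numerator degree 3. Dividing numerator and denominator by z^4 sends every term to 0 except the leading denominator term, so the limit is 0.

0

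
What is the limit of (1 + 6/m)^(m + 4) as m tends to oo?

Let L be the limit and take ln: ln L = lim (m + 4)·ln(1 + 6/m) = lim (m + 4)·(6/m + O(1/m²)) = 6.
Hence L = e^(6).

e^(6)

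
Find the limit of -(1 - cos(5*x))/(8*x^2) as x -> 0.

Substitution gives 0/0.
Use (1 − cos u)/u² → 1/2 with u = 5x: the limit is 5²/(2·(-8)) = -25/16.

-25/16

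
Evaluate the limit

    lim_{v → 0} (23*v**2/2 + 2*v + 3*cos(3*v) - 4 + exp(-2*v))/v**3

Substitution gives 0/0; apply L'Hôpital's rule 3 times.
After differentiating numerator and denominator 3 times the quotient is (81*sin(3*v) - 8*e^(-2*v))/(6); at v = 0 this is -4/3.

-4/3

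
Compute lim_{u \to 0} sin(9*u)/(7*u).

Substitution gives 0/0.
Write it as (9/7)·sin(9u)/(9u); since sin(θ)/θ → 1, the limit is 9/7.

9/7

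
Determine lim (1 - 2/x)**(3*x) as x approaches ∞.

The base → 1 and the exponent → ∞: a 1^∞ form.
Take logarithms: (3x)·ln(1 - 2/x). Since ln(1+u) ~ u for small u, this behaves like (3x)·(-2/x) → -6.
So the limit is e^(-6).

e^(-6)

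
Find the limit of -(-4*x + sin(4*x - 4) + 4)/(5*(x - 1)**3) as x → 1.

Direct substitution gives 0/0.
Apply L'Hôpital: lim (4*cos(4*x - 4) - 4)/(-15*(x - 1)^2), still 0/0.
Apply L'Hôpital: lim (-16*sin(4*x - 4))/(30 - 30*x), still 0/0.
After 3 applications of L'Hôpital's rule the quotient is (-64*cos(4*x - 4))/(-30); substituting x = 1 gives 32/15.

32/15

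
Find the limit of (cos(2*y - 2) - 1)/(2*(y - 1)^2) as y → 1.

-1

Direct substitution gives 0/0.
Apply L'Hôpital: lim (-2*sin(2*y - 2))/(4*y - 4), still 0/0.
After 2 applications of L'Hôpital's rule the quotient is (-4*cos(2*y - 2))/(4); substituting y = 1 gives -1.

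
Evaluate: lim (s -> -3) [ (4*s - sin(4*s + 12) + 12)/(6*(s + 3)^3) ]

16/9

Direct substitution gives 0/0.
Apply L'Hôpital: lim (4 - 4*cos(4*s + 12))/(18*(s + 3)^2), still 0/0.
Apply L'Hôpital: lim (16*sin(4*s + 12))/(36*s + 108), still 0/0.
After 3 applications of L'Hôpital's rule the quotient is (64*cos(4*s + 12))/(36); substituting s = -3 gives 16/9.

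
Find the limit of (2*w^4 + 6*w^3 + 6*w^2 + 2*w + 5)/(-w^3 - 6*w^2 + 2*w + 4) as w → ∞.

-∞

The numerator has higher degree (4 > 3); the quotient behaves like (2/(-1))·w^1 for large |w|.
As w → +∞ this diverges to -∞.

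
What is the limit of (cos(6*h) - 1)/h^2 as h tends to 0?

Direct substitution gives 0/0.
Apply L'Hôpital: lim (-6*sin(6*h))/(2*h), still 0/0.
After 2 applications of L'Hôpital's rule the quotient is (-36*cos(6*h))/(2); substituting h = 0 gives -18.

-18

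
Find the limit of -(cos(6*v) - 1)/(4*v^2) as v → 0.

9/2

Direct substitution gives 0/0.
Apply L'Hôpital: lim (-6*sin(6*v))/(-8*v), still 0/0.
After 2 applications of L'Hôpital's rule the quotient is (-36*cos(6*v))/(-8); substituting v = 0 gives 9/2.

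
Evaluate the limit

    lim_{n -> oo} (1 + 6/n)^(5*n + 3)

Write it as [(1 + 6/n)^n]^(5) · (1 + 6/n)^(3). The bracketed term tends to e^(6) and the second factor to 1, so the limit is e^(30).

e^(30)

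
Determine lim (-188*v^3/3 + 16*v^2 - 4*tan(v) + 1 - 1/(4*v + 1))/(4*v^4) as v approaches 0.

-64

Substitution gives 0/0; apply L'Hôpital's rule 4 times.
After differentiating numerator and denominator 4 times the quotient is (32*tan(v)/cos(v)^2 - 96*tan(v)/cos(v)^4 - 6144/(4*v + 1)^5)/(96); at v = 0 this is -64.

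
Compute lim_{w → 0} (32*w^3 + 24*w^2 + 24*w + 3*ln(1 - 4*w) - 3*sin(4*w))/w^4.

-192

Substitution gives 0/0; apply L'Hôpital's rule 4 times.
After differentiating numerator and denominator 4 times the quotient is (-768*sin(4*w) - 4608/(4*w - 1)^4)/(24); at w = 0 this is -192.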